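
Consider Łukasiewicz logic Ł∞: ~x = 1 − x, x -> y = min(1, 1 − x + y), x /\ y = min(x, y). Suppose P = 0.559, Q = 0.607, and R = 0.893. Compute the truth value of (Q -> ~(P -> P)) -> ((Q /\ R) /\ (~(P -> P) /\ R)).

P -> P = min(1, 1 − 0.559 + 0.559) = min(1, 1.000) = 1.000
~(P -> P) = 1 − 1.000 = 0.000
Q -> ~(P -> P) = min(1, 1 − 0.607 + 0.000) = min(1, 0.393) = 0.393
Q /\ R = min(0.607, 0.893) = 0.607
~(P -> P) /\ R = min(0.000, 0.893) = 0.000
(Q /\ R) /\ (~(P -> P) /\ R) = min(0.607, 0.000) = 0.000
(Q -> ~(P -> P)) -> ((Q /\ R) /\ (~(P -> P) /\ R)) = min(1, 1 − 0.393 + 0.000) = min(1, 0.607) = 0.607

0.607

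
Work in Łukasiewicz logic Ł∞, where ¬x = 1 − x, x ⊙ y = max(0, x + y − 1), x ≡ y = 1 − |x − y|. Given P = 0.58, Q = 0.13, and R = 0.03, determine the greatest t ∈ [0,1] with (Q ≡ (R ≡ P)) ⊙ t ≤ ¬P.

0.74

R ≡ P = 1 − |0.03 − 0.58| = 1 − 0.55 = 0.45
Q ≡ (R ≡ P) = 1 − |0.13 − 0.45| = 1 − 0.32 = 0.68
So the left factor is Q ≡ (R ≡ P) = 0.68.
¬P = 1 − 0.58 = 0.42
So the right-hand bound is ¬P = 0.42.
The residuum of the Łukasiewicz t-norm gives the supremum: min(1, 1 − 0.68 + 0.42).
1 − 0.68 + 0.42 = 0.74, so t = min(1, 0.74) = 0.74.
Check: 0.68 ⊙ 0.74 = max(0, 0.42) = 0.42 ≤ 0.42.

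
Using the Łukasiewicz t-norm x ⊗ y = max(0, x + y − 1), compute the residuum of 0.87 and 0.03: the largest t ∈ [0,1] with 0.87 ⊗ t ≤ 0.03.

The residuum of the Łukasiewicz t-norm gives the supremum: min(1, 1 − 0.87 + 0.03).
1 − 0.87 + 0.03 = 0.16, so t = min(1, 0.16) = 0.16.
Check: 0.87 ⊗ 0.16 = max(0, 0.03) = 0.03 ≤ 0.03.

0.16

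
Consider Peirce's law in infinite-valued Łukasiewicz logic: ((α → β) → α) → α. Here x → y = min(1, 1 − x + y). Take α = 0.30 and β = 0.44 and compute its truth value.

1.00

α → β = min(1, 1 − 0.30 + 0.44) = min(1, 1.14) = 1.00
(α → β) → α = min(1, 1 − 1.00 + 0.30) = min(1, 0.30) = 0.30
((α → β) → α) → α = min(1, 1 − 0.30 + 0.30) = min(1, 1.00) = 1.00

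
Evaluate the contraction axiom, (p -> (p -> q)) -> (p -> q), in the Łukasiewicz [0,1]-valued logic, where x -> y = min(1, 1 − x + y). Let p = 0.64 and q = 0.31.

0.67

p -> q = min(1, 1 − 0.64 + 0.31) = min(1, 0.67) = 0.67
p -> (p -> q) = min(1, 1 − 0.64 + 0.67) = min(1, 1.03) = 1.00
(p -> (p -> q)) -> (p -> q) = min(1, 1 − 1.00 + 0.67) = min(1, 0.67) = 0.67
(The value 0.67 < 1 shows this instance is not satisfied; fails in Ł∞ (the t-norm is not idempotent).)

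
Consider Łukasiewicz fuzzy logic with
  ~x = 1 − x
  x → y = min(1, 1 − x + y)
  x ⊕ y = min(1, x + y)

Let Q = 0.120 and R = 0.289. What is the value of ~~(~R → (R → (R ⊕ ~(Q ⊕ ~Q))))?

~R = 1 − 0.289 = 0.711
~Q = 1 − 0.120 = 0.880
Q ⊕ ~Q = min(1, 0.120 + 0.880) = min(1, 1.000) = 1.000
~(Q ⊕ ~Q) = 1 − 1.000 = 0.000
R ⊕ ~(Q ⊕ ~Q) = min(1, 0.289 + 0.000) = min(1, 0.289) = 0.289
R → (R ⊕ ~(Q ⊕ ~Q)) = min(1, 1 − 0.289 + 0.289) = min(1, 1.000) = 1.000
~R → (R → (R ⊕ ~(Q ⊕ ~Q))) = min(1, 1 − 0.711 + 1.000) = min(1, 1.289) = 1.000
~(~R → (R → (R ⊕ ~(Q ⊕ ~Q)))) = 1 − 1.000 = 0.000
~~(~R → (R → (R ⊕ ~(Q ⊕ ~Q)))) = 1 − 0.000 = 1.000

1.000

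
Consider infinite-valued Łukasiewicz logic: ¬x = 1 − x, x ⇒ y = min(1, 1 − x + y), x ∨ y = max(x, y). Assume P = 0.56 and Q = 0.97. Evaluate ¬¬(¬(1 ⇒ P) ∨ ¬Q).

1 ⇒ P = min(1, 1 − 1.00 + 0.56) = min(1, 0.56) = 0.56
¬(1 ⇒ P) = 1 − 0.56 = 0.44
¬Q = 1 − 0.97 = 0.03
¬(1 ⇒ P) ∨ ¬Q = max(0.44, 0.03) = 0.44
¬(¬(1 ⇒ P) ∨ ¬Q) = 1 − 0.44 = 0.56
¬¬(¬(1 ⇒ P) ∨ ¬Q) = 1 − 0.56 = 0.44

0.44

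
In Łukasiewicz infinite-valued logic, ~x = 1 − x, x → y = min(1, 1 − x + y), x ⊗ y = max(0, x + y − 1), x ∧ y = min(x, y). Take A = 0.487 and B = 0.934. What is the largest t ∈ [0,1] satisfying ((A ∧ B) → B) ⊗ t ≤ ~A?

A ∧ B = min(0.487, 0.934) = 0.487
(A ∧ B) → B = min(1, 1 − 0.487 + 0.934) = min(1, 1.447) = 1.000
So the left factor is (A ∧ B) → B = 1.000.
~A = 1 − 0.487 = 0.513
So the right-hand bound is ~A = 0.513.
The residuum of the Łukasiewicz t-norm gives the supremum: min(1, 1 − 1.000 + 0.513).
1 − 1.000 + 0.513 = 0.513, so t = min(1, 0.513) = 0.513.
Check: 1.000 ⊗ 0.513 = max(0, 0.513) = 0.513 ≤ 0.513.

0.513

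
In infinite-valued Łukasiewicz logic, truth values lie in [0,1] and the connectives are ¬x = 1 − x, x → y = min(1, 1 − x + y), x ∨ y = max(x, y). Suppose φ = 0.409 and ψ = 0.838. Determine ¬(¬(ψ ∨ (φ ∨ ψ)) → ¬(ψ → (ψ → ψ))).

0.162

φ ∨ ψ = max(0.409, 0.838) = 0.838
ψ ∨ (φ ∨ ψ) = max(0.838, 0.838) = 0.838
¬(ψ ∨ (φ ∨ ψ)) = 1 − 0.838 = 0.162
ψ → ψ = min(1, 1 − 0.838 + 0.838) = min(1, 1.000) = 1.000
ψ → (ψ → ψ) = min(1, 1 − 0.838 + 1.000) = min(1, 1.162) = 1.000
¬(ψ → (ψ → ψ)) = 1 − 1.000 = 0.000
¬(ψ ∨ (φ ∨ ψ)) → ¬(ψ → (ψ → ψ)) = min(1, 1 − 0.162 + 0.000) = min(1, 0.838) = 0.838
¬(¬(ψ ∨ (φ ∨ ψ)) → ¬(ψ → (ψ → ψ))) = 1 − 0.838 = 0.162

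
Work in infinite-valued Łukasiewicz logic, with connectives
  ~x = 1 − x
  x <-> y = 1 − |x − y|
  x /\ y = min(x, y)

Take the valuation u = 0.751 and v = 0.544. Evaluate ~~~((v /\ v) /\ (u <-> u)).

v /\ v = min(0.544, 0.544) = 0.544
u <-> u = 1 − |0.751 − 0.751| = 1 − 0.000 = 1.000
(v /\ v) /\ (u <-> u) = min(0.544, 1.000) = 0.544
~((v /\ v) /\ (u <-> u)) = 1 − 0.544 = 0.456
~~((v /\ v) /\ (u <-> u)) = 1 − 0.456 = 0.544
~~~((v /\ v) /\ (u <-> u)) = 1 − 0.544 = 0.456

0.456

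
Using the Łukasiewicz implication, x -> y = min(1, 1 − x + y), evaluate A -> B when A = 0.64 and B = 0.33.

A -> B = min(1, 1 − 0.64 + 0.33) = min(1, 0.69) = 0.69
For comparison, the Gödel implication (1 if x ≤ y else y) would give 0.33.

0.69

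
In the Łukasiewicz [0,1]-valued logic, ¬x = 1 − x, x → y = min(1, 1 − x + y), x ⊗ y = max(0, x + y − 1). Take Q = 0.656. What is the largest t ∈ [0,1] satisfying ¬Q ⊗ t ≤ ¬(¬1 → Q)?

0.656

¬Q = 1 − 0.656 = 0.344
So the left factor is ¬Q = 0.344.
¬1 = 1 − 1.000 = 0.000
¬1 → Q = min(1, 1 − 0.000 + 0.656) = min(1, 1.656) = 1.000
¬(¬1 → Q) = 1 − 1.000 = 0.000
So the right-hand bound is ¬(¬1 → Q) = 0.000.
The residuum of the Łukasiewicz t-norm gives the supremum: min(1, 1 − 0.344 + 0.000).
1 − 0.344 + 0.000 = 0.656, so t = min(1, 0.656) = 0.656.
Check: 0.344 ⊗ 0.656 = max(0, 0.000) = 0.000 ≤ 0.000.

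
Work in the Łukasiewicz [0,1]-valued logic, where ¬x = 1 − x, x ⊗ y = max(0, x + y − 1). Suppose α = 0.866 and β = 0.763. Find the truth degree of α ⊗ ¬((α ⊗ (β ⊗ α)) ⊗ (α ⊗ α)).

0.639

β ⊗ α = max(0, 0.763 + 0.866 − 1) = max(0, 0.629) = 0.629
α ⊗ (β ⊗ α) = max(0, 0.866 + 0.629 − 1) = max(0, 0.495) = 0.495
α ⊗ α = max(0, 0.866 + 0.866 − 1) = max(0, 0.732) = 0.732
(α ⊗ (β ⊗ α)) ⊗ (α ⊗ α) = max(0, 0.495 + 0.732 − 1) = max(0, 0.227) = 0.227
¬((α ⊗ (β ⊗ α)) ⊗ (α ⊗ α)) = 1 − 0.227 = 0.773
α ⊗ ¬((α ⊗ (β ⊗ α)) ⊗ (α ⊗ α)) = max(0, 0.866 + 0.773 − 1) = max(0, 0.639) = 0.639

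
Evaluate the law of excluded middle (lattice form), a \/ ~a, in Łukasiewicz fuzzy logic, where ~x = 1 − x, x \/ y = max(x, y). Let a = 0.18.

0.82

~a = 1 − 0.18 = 0.82
a \/ ~a = max(0.18, 0.82) = 0.82
(The value 0.82 < 1 shows this instance is not satisfied; not a Ł∞-tautology — its value is max(a, 1−a).)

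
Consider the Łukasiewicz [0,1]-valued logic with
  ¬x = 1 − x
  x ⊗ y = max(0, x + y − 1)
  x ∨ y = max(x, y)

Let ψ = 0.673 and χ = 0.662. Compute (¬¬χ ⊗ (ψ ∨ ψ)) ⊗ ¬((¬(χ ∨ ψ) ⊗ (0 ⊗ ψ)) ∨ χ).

¬χ = 1 − 0.662 = 0.338
¬¬χ = 1 − 0.338 = 0.662
ψ ∨ ψ = max(0.673, 0.673) = 0.673
¬¬χ ⊗ (ψ ∨ ψ) = max(0, 0.662 + 0.673 − 1) = max(0, 0.335) = 0.335
χ ∨ ψ = max(0.662, 0.673) = 0.673
¬(χ ∨ ψ) = 1 − 0.673 = 0.327
0 ⊗ ψ = max(0, 0.000 + 0.673 − 1) = max(0, -0.327) = 0.000
¬(χ ∨ ψ) ⊗ (0 ⊗ ψ) = max(0, 0.327 + 0.000 − 1) = max(0, -0.673) = 0.000
(¬(χ ∨ ψ) ⊗ (0 ⊗ ψ)) ∨ χ = max(0.000, 0.662) = 0.662
¬((¬(χ ∨ ψ) ⊗ (0 ⊗ ψ)) ∨ χ) = 1 − 0.662 = 0.338
(¬¬χ ⊗ (ψ ∨ ψ)) ⊗ ¬((¬(χ ∨ ψ) ⊗ (0 ⊗ ψ)) ∨ χ) = max(0, 0.335 + 0.338 − 1) = max(0, -0.327) = 0.000

0.000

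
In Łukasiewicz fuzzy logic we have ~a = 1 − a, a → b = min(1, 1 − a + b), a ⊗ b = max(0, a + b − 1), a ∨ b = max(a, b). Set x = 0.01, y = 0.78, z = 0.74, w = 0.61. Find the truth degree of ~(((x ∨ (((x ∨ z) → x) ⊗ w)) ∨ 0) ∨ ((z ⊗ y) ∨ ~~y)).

x ∨ z = max(0.01, 0.74) = 0.74
(x ∨ z) → x = min(1, 1 − 0.74 + 0.01) = min(1, 0.27) = 0.27
((x ∨ z) → x) ⊗ w = max(0, 0.27 + 0.61 − 1) = max(0, -0.12) = 0.00
x ∨ (((x ∨ z) → x) ⊗ w) = max(0.01, 0.00) = 0.01
(x ∨ (((x ∨ z) → x) ⊗ w)) ∨ 0 = max(0.01, 0.00) = 0.01
z ⊗ y = max(0, 0.74 + 0.78 − 1) = max(0, 0.52) = 0.52
~y = 1 − 0.78 = 0.22
~~y = 1 − 0.22 = 0.78
(z ⊗ y) ∨ ~~y = max(0.52, 0.78) = 0.78
((x ∨ (((x ∨ z) → x) ⊗ w)) ∨ 0) ∨ ((z ⊗ y) ∨ ~~y) = max(0.01, 0.78) = 0.78
~(((x ∨ (((x ∨ z) → x) ⊗ w)) ∨ 0) ∨ ((z ⊗ y) ∨ ~~y)) = 1 − 0.78 = 0.22

0.22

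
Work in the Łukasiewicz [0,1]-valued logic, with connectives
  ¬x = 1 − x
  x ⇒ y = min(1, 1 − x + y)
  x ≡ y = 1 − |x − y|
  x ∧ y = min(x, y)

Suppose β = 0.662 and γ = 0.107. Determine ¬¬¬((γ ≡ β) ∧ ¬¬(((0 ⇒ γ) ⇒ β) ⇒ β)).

γ ≡ β = 1 − |0.107 − 0.662| = 1 − 0.555 = 0.445
0 ⇒ γ = min(1, 1 − 0.000 + 0.107) = min(1, 1.107) = 1.000
(0 ⇒ γ) ⇒ β = min(1, 1 − 1.000 + 0.662) = min(1, 0.662) = 0.662
((0 ⇒ γ) ⇒ β) ⇒ β = min(1, 1 − 0.662 + 0.662) = min(1, 1.000) = 1.000
¬(((0 ⇒ γ) ⇒ β) ⇒ β) = 1 − 1.000 = 0.000
¬¬(((0 ⇒ γ) ⇒ β) ⇒ β) = 1 − 0.000 = 1.000
(γ ≡ β) ∧ ¬¬(((0 ⇒ γ) ⇒ β) ⇒ β) = min(0.445, 1.000) = 0.445
¬((γ ≡ β) ∧ ¬¬(((0 ⇒ γ) ⇒ β) ⇒ β)) = 1 − 0.445 = 0.555
¬¬((γ ≡ β) ∧ ¬¬(((0 ⇒ γ) ⇒ β) ⇒ β)) = 1 − 0.555 = 0.445
¬¬¬((γ ≡ β) ∧ ¬¬(((0 ⇒ γ) ⇒ β) ⇒ β)) = 1 − 0.445 = 0.555

0.555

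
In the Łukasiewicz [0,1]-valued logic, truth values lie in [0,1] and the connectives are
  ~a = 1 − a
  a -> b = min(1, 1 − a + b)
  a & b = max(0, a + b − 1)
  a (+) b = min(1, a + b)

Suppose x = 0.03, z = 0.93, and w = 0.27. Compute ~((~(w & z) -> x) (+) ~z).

w & z = max(0, 0.27 + 0.93 − 1) = max(0, 0.20) = 0.20
~(w & z) = 1 − 0.20 = 0.80
~(w & z) -> x = min(1, 1 − 0.80 + 0.03) = min(1, 0.23) = 0.23
~z = 1 − 0.93 = 0.07
(~(w & z) -> x) (+) ~z = min(1, 0.23 + 0.07) = min(1, 0.30) = 0.30
~((~(w & z) -> x) (+) ~z) = 1 − 0.30 = 0.70

0.70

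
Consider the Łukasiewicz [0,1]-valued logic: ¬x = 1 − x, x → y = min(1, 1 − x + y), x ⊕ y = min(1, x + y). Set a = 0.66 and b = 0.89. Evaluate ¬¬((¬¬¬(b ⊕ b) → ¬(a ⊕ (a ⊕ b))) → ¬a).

b ⊕ b = min(1, 0.89 + 0.89) = min(1, 1.78) = 1.00
¬(b ⊕ b) = 1 − 1.00 = 0.00
¬¬(b ⊕ b) = 1 − 0.00 = 1.00
¬¬¬(b ⊕ b) = 1 − 1.00 = 0.00
a ⊕ b = min(1, 0.66 + 0.89) = min(1, 1.55) = 1.00
a ⊕ (a ⊕ b) = min(1, 0.66 + 1.00) = min(1, 1.66) = 1.00
¬(a ⊕ (a ⊕ b)) = 1 − 1.00 = 0.00
¬¬¬(b ⊕ b) → ¬(a ⊕ (a ⊕ b)) = min(1, 1 − 0.00 + 0.00) = min(1, 1.00) = 1.00
¬a = 1 − 0.66 = 0.34
(¬¬¬(b ⊕ b) → ¬(a ⊕ (a ⊕ b))) → ¬a = min(1, 1 − 1.00 + 0.34) = min(1, 0.34) = 0.34
¬((¬¬¬(b ⊕ b) → ¬(a ⊕ (a ⊕ b))) → ¬a) = 1 − 0.34 = 0.66
¬¬((¬¬¬(b ⊕ b) → ¬(a ⊕ (a ⊕ b))) → ¬a) = 1 − 0.66 = 0.34

0.34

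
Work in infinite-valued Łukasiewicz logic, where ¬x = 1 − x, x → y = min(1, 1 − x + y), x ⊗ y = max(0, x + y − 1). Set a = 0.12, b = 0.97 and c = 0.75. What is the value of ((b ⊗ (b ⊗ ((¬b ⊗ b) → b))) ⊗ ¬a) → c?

0.93

¬b = 1 − 0.97 = 0.03
¬b ⊗ b = max(0, 0.03 + 0.97 − 1) = max(0, 0.00) = 0.00
(¬b ⊗ b) → b = min(1, 1 − 0.00 + 0.97) = min(1, 1.97) = 1.00
b ⊗ ((¬b ⊗ b) → b) = max(0, 0.97 + 1.00 − 1) = max(0, 0.97) = 0.97
b ⊗ (b ⊗ ((¬b ⊗ b) → b)) = max(0, 0.97 + 0.97 − 1) = max(0, 0.94) = 0.94
¬a = 1 − 0.12 = 0.88
(b ⊗ (b ⊗ ((¬b ⊗ b) → b))) ⊗ ¬a = max(0, 0.94 + 0.88 − 1) = max(0, 0.82) = 0.82
((b ⊗ (b ⊗ ((¬b ⊗ b) → b))) ⊗ ¬a) → c = min(1, 1 − 0.82 + 0.75) = min(1, 0.93) = 0.93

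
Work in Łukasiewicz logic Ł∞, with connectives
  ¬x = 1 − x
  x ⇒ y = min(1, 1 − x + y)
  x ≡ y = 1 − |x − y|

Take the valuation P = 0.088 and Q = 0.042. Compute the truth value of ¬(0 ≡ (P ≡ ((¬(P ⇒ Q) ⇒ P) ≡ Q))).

P ⇒ Q = min(1, 1 − 0.088 + 0.042) = min(1, 0.954) = 0.954
¬(P ⇒ Q) = 1 − 0.954 = 0.046
¬(P ⇒ Q) ⇒ P = min(1, 1 − 0.046 + 0.088) = min(1, 1.042) = 1.000
(¬(P ⇒ Q) ⇒ P) ≡ Q = 1 − |1.000 − 0.042| = 1 − 0.958 = 0.042
P ≡ ((¬(P ⇒ Q) ⇒ P) ≡ Q) = 1 − |0.088 − 0.042| = 1 − 0.046 = 0.954
0 ≡ (P ≡ ((¬(P ⇒ Q) ⇒ P) ≡ Q)) = 1 − |0.000 − 0.954| = 1 − 0.954 = 0.046
¬(0 ≡ (P ≡ ((¬(P ⇒ Q) ⇒ P) ≡ Q))) = 1 − 0.046 = 0.954

0.954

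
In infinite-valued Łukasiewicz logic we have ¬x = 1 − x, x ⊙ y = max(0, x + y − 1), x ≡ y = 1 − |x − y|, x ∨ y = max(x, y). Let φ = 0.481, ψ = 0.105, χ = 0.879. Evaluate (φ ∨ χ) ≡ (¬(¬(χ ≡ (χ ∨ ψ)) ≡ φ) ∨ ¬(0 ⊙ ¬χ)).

0.879

φ ∨ χ = max(0.481, 0.879) = 0.879
χ ∨ ψ = max(0.879, 0.105) = 0.879
χ ≡ (χ ∨ ψ) = 1 − |0.879 − 0.879| = 1 − 0.000 = 1.000
¬(χ ≡ (χ ∨ ψ)) = 1 − 1.000 = 0.000
¬(χ ≡ (χ ∨ ψ)) ≡ φ = 1 − |0.000 − 0.481| = 1 − 0.481 = 0.519
¬(¬(χ ≡ (χ ∨ ψ)) ≡ φ) = 1 − 0.519 = 0.481
¬χ = 1 − 0.879 = 0.121
0 ⊙ ¬χ = max(0, 0.000 + 0.121 − 1) = max(0, -0.879) = 0.000
¬(0 ⊙ ¬χ) = 1 − 0.000 = 1.000
¬(¬(χ ≡ (χ ∨ ψ)) ≡ φ) ∨ ¬(0 ⊙ ¬χ) = max(0.481, 1.000) = 1.000
(φ ∨ χ) ≡ (¬(¬(χ ≡ (χ ∨ ψ)) ≡ φ) ∨ ¬(0 ⊙ ¬χ)) = 1 − |0.879 − 1.000| = 1 − 0.121 = 0.879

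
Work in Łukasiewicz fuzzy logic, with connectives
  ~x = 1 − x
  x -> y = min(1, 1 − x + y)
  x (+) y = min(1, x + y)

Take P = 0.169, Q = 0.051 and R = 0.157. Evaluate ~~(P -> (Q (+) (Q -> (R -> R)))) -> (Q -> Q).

1.000

R -> R = min(1, 1 − 0.157 + 0.157) = min(1, 1.000) = 1.000
Q -> (R -> R) = min(1, 1 − 0.051 + 1.000) = min(1, 1.949) = 1.000
Q (+) (Q -> (R -> R)) = min(1, 0.051 + 1.000) = min(1, 1.051) = 1.000
P -> (Q (+) (Q -> (R -> R))) = min(1, 1 − 0.169 + 1.000) = min(1, 1.831) = 1.000
~(P -> (Q (+) (Q -> (R -> R)))) = 1 − 1.000 = 0.000
~~(P -> (Q (+) (Q -> (R -> R)))) = 1 − 0.000 = 1.000
Q -> Q = min(1, 1 − 0.051 + 0.051) = min(1, 1.000) = 1.000
~~(P -> (Q (+) (Q -> (R -> R)))) -> (Q -> Q) = min(1, 1 − 1.000 + 1.000) = min(1, 1.000) = 1.000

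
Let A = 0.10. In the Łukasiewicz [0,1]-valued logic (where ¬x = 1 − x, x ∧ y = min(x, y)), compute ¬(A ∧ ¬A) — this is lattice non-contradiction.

0.90

¬A = 1 − 0.10 = 0.90
A ∧ ¬A = min(0.10, 0.90) = 0.10
¬(A ∧ ¬A) = 1 − 0.10 = 0.90
(The value 0.90 < 1 shows this instance is not satisfied; not a Ł∞-tautology — its value is 1 − min(a, 1−a).)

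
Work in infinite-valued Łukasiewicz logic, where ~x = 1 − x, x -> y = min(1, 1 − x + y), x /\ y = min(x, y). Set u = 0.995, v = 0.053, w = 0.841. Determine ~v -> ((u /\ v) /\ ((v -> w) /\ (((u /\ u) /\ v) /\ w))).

~v = 1 − 0.053 = 0.947
u /\ v = min(0.995, 0.053) = 0.053
v -> w = min(1, 1 − 0.053 + 0.841) = min(1, 1.788) = 1.000
u /\ u = min(0.995, 0.995) = 0.995
(u /\ u) /\ v = min(0.995, 0.053) = 0.053
((u /\ u) /\ v) /\ w = min(0.053, 0.841) = 0.053
(v -> w) /\ (((u /\ u) /\ v) /\ w) = min(1.000, 0.053) = 0.053
(u /\ v) /\ ((v -> w) /\ (((u /\ u) /\ v) /\ w)) = min(0.053, 0.053) = 0.053
~v -> ((u /\ v) /\ ((v -> w) /\ (((u /\ u) /\ v) /\ w))) = min(1, 1 − 0.947 + 0.053) = min(1, 0.106) = 0.106

0.106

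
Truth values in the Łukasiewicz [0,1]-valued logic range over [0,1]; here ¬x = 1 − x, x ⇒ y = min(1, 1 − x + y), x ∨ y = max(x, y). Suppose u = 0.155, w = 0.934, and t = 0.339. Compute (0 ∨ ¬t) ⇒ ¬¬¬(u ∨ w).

¬t = 1 − 0.339 = 0.661
0 ∨ ¬t = max(0.000, 0.661) = 0.661
u ∨ w = max(0.155, 0.934) = 0.934
¬(u ∨ w) = 1 − 0.934 = 0.066
¬¬(u ∨ w) = 1 − 0.066 = 0.934
¬¬¬(u ∨ w) = 1 − 0.934 = 0.066
(0 ∨ ¬t) ⇒ ¬¬¬(u ∨ w) = min(1, 1 − 0.661 + 0.066) = min(1, 0.405) = 0.405

0.405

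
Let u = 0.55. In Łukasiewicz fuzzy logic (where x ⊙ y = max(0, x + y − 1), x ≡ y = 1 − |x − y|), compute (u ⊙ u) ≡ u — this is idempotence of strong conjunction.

0.55

u ⊙ u = max(0, 0.55 + 0.55 − 1) = max(0, 0.10) = 0.10
(u ⊙ u) ≡ u = 1 − |0.10 − 0.55| = 1 − 0.45 = 0.55
(The value 0.55 < 1 shows this instance is not satisfied; fails in Ł∞ since a ⊗ a = max(0, 2a−1) ≠ a in general.)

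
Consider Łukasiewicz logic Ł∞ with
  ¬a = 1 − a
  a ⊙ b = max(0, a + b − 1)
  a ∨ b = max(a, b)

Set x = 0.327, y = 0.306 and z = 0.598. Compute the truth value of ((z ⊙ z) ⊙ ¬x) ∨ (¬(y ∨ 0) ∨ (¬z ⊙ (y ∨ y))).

0.694

z ⊙ z = max(0, 0.598 + 0.598 − 1) = max(0, 0.196) = 0.196
¬x = 1 − 0.327 = 0.673
(z ⊙ z) ⊙ ¬x = max(0, 0.196 + 0.673 − 1) = max(0, -0.131) = 0.000
y ∨ 0 = max(0.306, 0.000) = 0.306
¬(y ∨ 0) = 1 − 0.306 = 0.694
¬z = 1 − 0.598 = 0.402
y ∨ y = max(0.306, 0.306) = 0.306
¬z ⊙ (y ∨ y) = max(0, 0.402 + 0.306 − 1) = max(0, -0.292) = 0.000
¬(y ∨ 0) ∨ (¬z ⊙ (y ∨ y)) = max(0.694, 0.000) = 0.694
((z ⊙ z) ⊙ ¬x) ∨ (¬(y ∨ 0) ∨ (¬z ⊙ (y ∨ y))) = max(0.000, 0.694) = 0.694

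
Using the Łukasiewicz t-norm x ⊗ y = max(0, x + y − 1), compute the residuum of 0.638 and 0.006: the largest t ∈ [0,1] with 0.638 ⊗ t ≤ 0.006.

The residuum of the Łukasiewicz t-norm gives the supremum: min(1, 1 − 0.638 + 0.006).
1 − 0.638 + 0.006 = 0.368, so t = min(1, 0.368) = 0.368.
Check: 0.638 ⊗ 0.368 = max(0, 0.006) = 0.006 ≤ 0.006.

0.368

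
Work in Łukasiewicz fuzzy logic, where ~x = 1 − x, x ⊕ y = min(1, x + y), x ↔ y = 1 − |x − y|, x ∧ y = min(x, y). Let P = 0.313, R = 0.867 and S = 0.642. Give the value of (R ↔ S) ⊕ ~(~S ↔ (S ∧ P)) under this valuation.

R ↔ S = 1 − |0.867 − 0.642| = 1 − 0.225 = 0.775
~S = 1 − 0.642 = 0.358
S ∧ P = min(0.642, 0.313) = 0.313
~S ↔ (S ∧ P) = 1 − |0.358 − 0.313| = 1 − 0.045 = 0.955
~(~S ↔ (S ∧ P)) = 1 − 0.955 = 0.045
(R ↔ S) ⊕ ~(~S ↔ (S ∧ P)) = min(1, 0.775 + 0.045) = min(1, 0.820) = 0.820

0.820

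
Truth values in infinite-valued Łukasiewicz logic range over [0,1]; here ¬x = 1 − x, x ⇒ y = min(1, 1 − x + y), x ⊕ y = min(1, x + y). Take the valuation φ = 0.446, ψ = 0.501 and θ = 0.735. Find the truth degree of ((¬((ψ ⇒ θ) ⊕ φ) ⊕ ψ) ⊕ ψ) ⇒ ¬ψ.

ψ ⇒ θ = min(1, 1 − 0.501 + 0.735) = min(1, 1.234) = 1.000
(ψ ⇒ θ) ⊕ φ = min(1, 1.000 + 0.446) = min(1, 1.446) = 1.000
¬((ψ ⇒ θ) ⊕ φ) = 1 − 1.000 = 0.000
¬((ψ ⇒ θ) ⊕ φ) ⊕ ψ = min(1, 0.000 + 0.501) = min(1, 0.501) = 0.501
(¬((ψ ⇒ θ) ⊕ φ) ⊕ ψ) ⊕ ψ = min(1, 0.501 + 0.501) = min(1, 1.002) = 1.000
¬ψ = 1 − 0.501 = 0.499
((¬((ψ ⇒ θ) ⊕ φ) ⊕ ψ) ⊕ ψ) ⇒ ¬ψ = min(1, 1 − 1.000 + 0.499) = min(1, 0.499) = 0.499

0.499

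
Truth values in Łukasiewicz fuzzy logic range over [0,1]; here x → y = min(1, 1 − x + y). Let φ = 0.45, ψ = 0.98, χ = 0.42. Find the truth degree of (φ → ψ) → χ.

φ → ψ = min(1, 1 − 0.45 + 0.98) = min(1, 1.53) = 1.00
(φ → ψ) → χ = min(1, 1 − 1.00 + 0.42) = min(1, 0.42) = 0.42

0.42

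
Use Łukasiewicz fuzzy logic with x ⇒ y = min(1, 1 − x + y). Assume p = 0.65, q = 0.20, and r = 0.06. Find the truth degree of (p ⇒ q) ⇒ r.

p ⇒ q = min(1, 1 − 0.65 + 0.20) = min(1, 0.55) = 0.55
(p ⇒ q) ⇒ r = min(1, 1 − 0.55 + 0.06) = min(1, 0.51) = 0.51

0.51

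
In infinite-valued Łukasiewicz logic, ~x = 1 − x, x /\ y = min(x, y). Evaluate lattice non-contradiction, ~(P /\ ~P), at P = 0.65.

~P = 1 − 0.65 = 0.35
P /\ ~P = min(0.65, 0.35) = 0.35
~(P /\ ~P) = 1 − 0.35 = 0.65
(The value 0.65 < 1 shows this instance is not satisfied; not a Ł∞-tautology — its value is 1 − min(a, 1−a).)

0.65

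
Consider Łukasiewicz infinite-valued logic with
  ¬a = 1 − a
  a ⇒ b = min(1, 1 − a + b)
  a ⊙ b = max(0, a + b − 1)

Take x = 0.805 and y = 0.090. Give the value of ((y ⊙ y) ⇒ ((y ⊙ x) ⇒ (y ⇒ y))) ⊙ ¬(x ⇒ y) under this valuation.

0.715

y ⊙ y = max(0, 0.090 + 0.090 − 1) = max(0, -0.820) = 0.000
y ⊙ x = max(0, 0.090 + 0.805 − 1) = max(0, -0.105) = 0.000
y ⇒ y = min(1, 1 − 0.090 + 0.090) = min(1, 1.000) = 1.000
(y ⊙ x) ⇒ (y ⇒ y) = min(1, 1 − 0.000 + 1.000) = min(1, 2.000) = 1.000
(y ⊙ y) ⇒ ((y ⊙ x) ⇒ (y ⇒ y)) = min(1, 1 − 0.000 + 1.000) = min(1, 2.000) = 1.000
x ⇒ y = min(1, 1 − 0.805 + 0.090) = min(1, 0.285) = 0.285
¬(x ⇒ y) = 1 − 0.285 = 0.715
((y ⊙ y) ⇒ ((y ⊙ x) ⇒ (y ⇒ y))) ⊙ ¬(x ⇒ y) = max(0, 1.000 + 0.715 − 1) = max(0, 0.715) = 0.715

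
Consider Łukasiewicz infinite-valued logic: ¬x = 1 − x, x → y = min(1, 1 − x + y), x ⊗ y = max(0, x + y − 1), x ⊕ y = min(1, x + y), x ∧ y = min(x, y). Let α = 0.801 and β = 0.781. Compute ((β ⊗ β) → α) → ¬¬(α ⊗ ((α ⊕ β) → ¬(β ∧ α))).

β ⊗ β = max(0, 0.781 + 0.781 − 1) = max(0, 0.562) = 0.562
(β ⊗ β) → α = min(1, 1 − 0.562 + 0.801) = min(1, 1.239) = 1.000
α ⊕ β = min(1, 0.801 + 0.781) = min(1, 1.582) = 1.000
β ∧ α = min(0.781, 0.801) = 0.781
¬(β ∧ α) = 1 − 0.781 = 0.219
(α ⊕ β) → ¬(β ∧ α) = min(1, 1 − 1.000 + 0.219) = min(1, 0.219) = 0.219
α ⊗ ((α ⊕ β) → ¬(β ∧ α)) = max(0, 0.801 + 0.219 − 1) = max(0, 0.020) = 0.020
¬(α ⊗ ((α ⊕ β) → ¬(β ∧ α))) = 1 − 0.020 = 0.980
¬¬(α ⊗ ((α ⊕ β) → ¬(β ∧ α))) = 1 − 0.980 = 0.020
((β ⊗ β) → α) → ¬¬(α ⊗ ((α ⊕ β) → ¬(β ∧ α))) = min(1, 1 − 1.000 + 0.020) = min(1, 0.020) = 0.020

0.020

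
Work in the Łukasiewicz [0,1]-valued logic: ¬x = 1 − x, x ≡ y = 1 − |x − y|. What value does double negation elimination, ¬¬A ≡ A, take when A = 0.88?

1.00

¬A = 1 − 0.88 = 0.12
¬¬A = 1 − 0.12 = 0.88
¬¬A ≡ A = 1 − |0.88 − 0.88| = 1 − 0.00 = 1.00
(As expected: always 1 in Ł∞ since negation is involutive.)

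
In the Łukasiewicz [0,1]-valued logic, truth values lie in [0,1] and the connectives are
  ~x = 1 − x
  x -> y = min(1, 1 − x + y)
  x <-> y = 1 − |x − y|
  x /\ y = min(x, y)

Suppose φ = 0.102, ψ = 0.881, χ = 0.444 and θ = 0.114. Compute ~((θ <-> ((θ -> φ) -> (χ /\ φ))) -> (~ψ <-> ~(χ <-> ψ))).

0.318

θ -> φ = min(1, 1 − 0.114 + 0.102) = min(1, 0.988) = 0.988
χ /\ φ = min(0.444, 0.102) = 0.102
(θ -> φ) -> (χ /\ φ) = min(1, 1 − 0.988 + 0.102) = min(1, 0.114) = 0.114
θ <-> ((θ -> φ) -> (χ /\ φ)) = 1 − |0.114 − 0.114| = 1 − 0.000 = 1.000
~ψ = 1 − 0.881 = 0.119
χ <-> ψ = 1 − |0.444 − 0.881| = 1 − 0.437 = 0.563
~(χ <-> ψ) = 1 − 0.563 = 0.437
~ψ <-> ~(χ <-> ψ) = 1 − |0.119 − 0.437| = 1 − 0.318 = 0.682
(θ <-> ((θ -> φ) -> (χ /\ φ))) -> (~ψ <-> ~(χ <-> ψ)) = min(1, 1 − 1.000 + 0.682) = min(1, 0.682) = 0.682
~((θ <-> ((θ -> φ) -> (χ /\ φ))) -> (~ψ <-> ~(χ <-> ψ))) = 1 − 0.682 = 0.318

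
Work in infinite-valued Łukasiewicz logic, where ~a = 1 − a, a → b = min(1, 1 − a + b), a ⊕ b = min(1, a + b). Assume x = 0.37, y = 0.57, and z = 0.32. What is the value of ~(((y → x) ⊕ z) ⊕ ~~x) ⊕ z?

y → x = min(1, 1 − 0.57 + 0.37) = min(1, 0.80) = 0.80
(y → x) ⊕ z = min(1, 0.80 + 0.32) = min(1, 1.12) = 1.00
~x = 1 − 0.37 = 0.63
~~x = 1 − 0.63 = 0.37
((y → x) ⊕ z) ⊕ ~~x = min(1, 1.00 + 0.37) = min(1, 1.37) = 1.00
~(((y → x) ⊕ z) ⊕ ~~x) = 1 − 1.00 = 0.00
~(((y → x) ⊕ z) ⊕ ~~x) ⊕ z = min(1, 0.00 + 0.32) = min(1, 0.32) = 0.32

0.32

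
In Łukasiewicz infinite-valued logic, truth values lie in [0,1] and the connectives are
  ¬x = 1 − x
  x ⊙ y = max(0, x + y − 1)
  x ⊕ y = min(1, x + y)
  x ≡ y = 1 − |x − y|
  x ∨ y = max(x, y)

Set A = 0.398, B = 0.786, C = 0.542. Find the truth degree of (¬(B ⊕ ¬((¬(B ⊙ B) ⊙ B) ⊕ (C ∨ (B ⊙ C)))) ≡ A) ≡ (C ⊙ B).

0.726

B ⊙ B = max(0, 0.786 + 0.786 − 1) = max(0, 0.572) = 0.572
¬(B ⊙ B) = 1 − 0.572 = 0.428
¬(B ⊙ B) ⊙ B = max(0, 0.428 + 0.786 − 1) = max(0, 0.214) = 0.214
B ⊙ C = max(0, 0.786 + 0.542 − 1) = max(0, 0.328) = 0.328
C ∨ (B ⊙ C) = max(0.542, 0.328) = 0.542
(¬(B ⊙ B) ⊙ B) ⊕ (C ∨ (B ⊙ C)) = min(1, 0.214 + 0.542) = min(1, 0.756) = 0.756
¬((¬(B ⊙ B) ⊙ B) ⊕ (C ∨ (B ⊙ C))) = 1 − 0.756 = 0.244
B ⊕ ¬((¬(B ⊙ B) ⊙ B) ⊕ (C ∨ (B ⊙ C))) = min(1, 0.786 + 0.244) = min(1, 1.030) = 1.000
¬(B ⊕ ¬((¬(B ⊙ B) ⊙ B) ⊕ (C ∨ (B ⊙ C)))) = 1 − 1.000 = 0.000
¬(B ⊕ ¬((¬(B ⊙ B) ⊙ B) ⊕ (C ∨ (B ⊙ C)))) ≡ A = 1 − |0.000 − 0.398| = 1 − 0.398 = 0.602
C ⊙ B = max(0, 0.542 + 0.786 − 1) = max(0, 0.328) = 0.328
(¬(B ⊕ ¬((¬(B ⊙ B) ⊙ B) ⊕ (C ∨ (B ⊙ C)))) ≡ A) ≡ (C ⊙ B) = 1 − |0.602 − 0.328| = 1 − 0.274 = 0.726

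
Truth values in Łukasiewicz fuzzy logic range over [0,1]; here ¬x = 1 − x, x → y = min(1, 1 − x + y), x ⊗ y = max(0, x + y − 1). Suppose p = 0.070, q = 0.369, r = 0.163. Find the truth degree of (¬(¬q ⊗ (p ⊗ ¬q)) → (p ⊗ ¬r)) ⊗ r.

0.000

¬q = 1 − 0.369 = 0.631
p ⊗ ¬q = max(0, 0.070 + 0.631 − 1) = max(0, -0.299) = 0.000
¬q ⊗ (p ⊗ ¬q) = max(0, 0.631 + 0.000 − 1) = max(0, -0.369) = 0.000
¬(¬q ⊗ (p ⊗ ¬q)) = 1 − 0.000 = 1.000
¬r = 1 − 0.163 = 0.837
p ⊗ ¬r = max(0, 0.070 + 0.837 − 1) = max(0, -0.093) = 0.000
¬(¬q ⊗ (p ⊗ ¬q)) → (p ⊗ ¬r) = min(1, 1 − 1.000 + 0.000) = min(1, 0.000) = 0.000
(¬(¬q ⊗ (p ⊗ ¬q)) → (p ⊗ ¬r)) ⊗ r = max(0, 0.000 + 0.163 − 1) = max(0, -0.837) = 0.000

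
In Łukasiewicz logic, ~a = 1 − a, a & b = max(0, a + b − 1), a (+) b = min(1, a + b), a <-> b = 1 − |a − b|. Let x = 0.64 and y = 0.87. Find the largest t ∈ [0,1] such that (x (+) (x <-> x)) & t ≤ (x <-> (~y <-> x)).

x <-> x = 1 − |0.64 − 0.64| = 1 − 0.00 = 1.00
x (+) (x <-> x) = min(1, 0.64 + 1.00) = min(1, 1.64) = 1.00
So the left factor is x (+) (x <-> x) = 1.00.
~y = 1 − 0.87 = 0.13
~y <-> x = 1 − |0.13 − 0.64| = 1 − 0.51 = 0.49
x <-> (~y <-> x) = 1 − |0.64 − 0.49| = 1 − 0.15 = 0.85
So the right-hand bound is x <-> (~y <-> x) = 0.85.
The residuum of the Łukasiewicz t-norm gives the supremum: min(1, 1 − 1.00 + 0.85).
1 − 1.00 + 0.85 = 0.85, so t = min(1, 0.85) = 0.85.
Check: 1.00 & 0.85 = max(0, 0.85) = 0.85 ≤ 0.85.

0.85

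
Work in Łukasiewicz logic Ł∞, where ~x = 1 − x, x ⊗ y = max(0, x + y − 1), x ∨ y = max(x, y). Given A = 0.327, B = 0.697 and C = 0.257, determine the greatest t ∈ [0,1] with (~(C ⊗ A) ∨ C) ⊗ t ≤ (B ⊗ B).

C ⊗ A = max(0, 0.257 + 0.327 − 1) = max(0, -0.416) = 0.000
~(C ⊗ A) = 1 − 0.000 = 1.000
~(C ⊗ A) ∨ C = max(1.000, 0.257) = 1.000
So the left factor is ~(C ⊗ A) ∨ C = 1.000.
B ⊗ B = max(0, 0.697 + 0.697 − 1) = max(0, 0.394) = 0.394
So the right-hand bound is B ⊗ B = 0.394.
The residuum of the Łukasiewicz t-norm gives the supremum: min(1, 1 − 1.000 + 0.394).
1 − 1.000 + 0.394 = 0.394, so t = min(1, 0.394) = 0.394.
Check: 1.000 ⊗ 0.394 = max(0, 0.394) = 0.394 ≤ 0.394.

0.394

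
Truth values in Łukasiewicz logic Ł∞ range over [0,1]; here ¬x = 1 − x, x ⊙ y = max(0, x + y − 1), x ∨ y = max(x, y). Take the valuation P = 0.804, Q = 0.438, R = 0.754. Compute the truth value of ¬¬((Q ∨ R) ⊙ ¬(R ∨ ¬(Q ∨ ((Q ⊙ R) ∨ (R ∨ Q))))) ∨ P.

0.804

Q ∨ R = max(0.438, 0.754) = 0.754
Q ⊙ R = max(0, 0.438 + 0.754 − 1) = max(0, 0.192) = 0.192
R ∨ Q = max(0.754, 0.438) = 0.754
(Q ⊙ R) ∨ (R ∨ Q) = max(0.192, 0.754) = 0.754
Q ∨ ((Q ⊙ R) ∨ (R ∨ Q)) = max(0.438, 0.754) = 0.754
¬(Q ∨ ((Q ⊙ R) ∨ (R ∨ Q))) = 1 − 0.754 = 0.246
R ∨ ¬(Q ∨ ((Q ⊙ R) ∨ (R ∨ Q))) = max(0.754, 0.246) = 0.754
¬(R ∨ ¬(Q ∨ ((Q ⊙ R) ∨ (R ∨ Q)))) = 1 − 0.754 = 0.246
(Q ∨ R) ⊙ ¬(R ∨ ¬(Q ∨ ((Q ⊙ R) ∨ (R ∨ Q)))) = max(0, 0.754 + 0.246 − 1) = max(0, 0.000) = 0.000
¬((Q ∨ R) ⊙ ¬(R ∨ ¬(Q ∨ ((Q ⊙ R) ∨ (R ∨ Q))))) = 1 − 0.000 = 1.000
¬¬((Q ∨ R) ⊙ ¬(R ∨ ¬(Q ∨ ((Q ⊙ R) ∨ (R ∨ Q))))) = 1 − 1.000 = 0.000
¬¬((Q ∨ R) ⊙ ¬(R ∨ ¬(Q ∨ ((Q ⊙ R) ∨ (R ∨ Q))))) ∨ P = max(0.000, 0.804) = 0.804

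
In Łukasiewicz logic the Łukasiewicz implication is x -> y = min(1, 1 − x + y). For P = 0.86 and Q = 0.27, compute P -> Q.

0.41

P -> Q = min(1, 1 − 0.86 + 0.27) = min(1, 0.41) = 0.41
For comparison, the Gödel implication (1 if x ≤ y else y) would give 0.27.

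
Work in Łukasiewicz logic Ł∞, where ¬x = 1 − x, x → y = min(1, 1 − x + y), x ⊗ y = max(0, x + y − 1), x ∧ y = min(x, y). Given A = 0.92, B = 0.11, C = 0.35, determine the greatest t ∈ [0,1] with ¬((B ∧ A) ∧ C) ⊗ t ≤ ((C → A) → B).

0.22

B ∧ A = min(0.11, 0.92) = 0.11
(B ∧ A) ∧ C = min(0.11, 0.35) = 0.11
¬((B ∧ A) ∧ C) = 1 − 0.11 = 0.89
So the left factor is ¬((B ∧ A) ∧ C) = 0.89.
C → A = min(1, 1 − 0.35 + 0.92) = min(1, 1.57) = 1.00
(C → A) → B = min(1, 1 − 1.00 + 0.11) = min(1, 0.11) = 0.11
So the right-hand bound is (C → A) → B = 0.11.
The residuum of the Łukasiewicz t-norm gives the supremum: min(1, 1 − 0.89 + 0.11).
1 − 0.89 + 0.11 = 0.22, so t = min(1, 0.22) = 0.22.
Check: 0.89 ⊗ 0.22 = max(0, 0.11) = 0.11 ≤ 0.11.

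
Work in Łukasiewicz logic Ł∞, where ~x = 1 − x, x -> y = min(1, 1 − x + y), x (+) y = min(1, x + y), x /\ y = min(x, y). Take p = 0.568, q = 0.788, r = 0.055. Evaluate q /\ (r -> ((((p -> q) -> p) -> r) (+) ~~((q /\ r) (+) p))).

p -> q = min(1, 1 − 0.568 + 0.788) = min(1, 1.220) = 1.000
(p -> q) -> p = min(1, 1 − 1.000 + 0.568) = min(1, 0.568) = 0.568
((p -> q) -> p) -> r = min(1, 1 − 0.568 + 0.055) = min(1, 0.487) = 0.487
q /\ r = min(0.788, 0.055) = 0.055
(q /\ r) (+) p = min(1, 0.055 + 0.568) = min(1, 0.623) = 0.623
~((q /\ r) (+) p) = 1 − 0.623 = 0.377
~~((q /\ r) (+) p) = 1 − 0.377 = 0.623
(((p -> q) -> p) -> r) (+) ~~((q /\ r) (+) p) = min(1, 0.487 + 0.623) = min(1, 1.110) = 1.000
r -> ((((p -> q) -> p) -> r) (+) ~~((q /\ r) (+) p)) = min(1, 1 − 0.055 + 1.000) = min(1, 1.945) = 1.000
q /\ (r -> ((((p -> q) -> p) -> r) (+) ~~((q /\ r) (+) p))) = min(0.788, 1.000) = 0.788

0.788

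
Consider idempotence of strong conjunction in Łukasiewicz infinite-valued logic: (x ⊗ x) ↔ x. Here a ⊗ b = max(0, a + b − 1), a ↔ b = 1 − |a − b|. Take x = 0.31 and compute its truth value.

x ⊗ x = max(0, 0.31 + 0.31 − 1) = max(0, -0.38) = 0.00
(x ⊗ x) ↔ x = 1 − |0.00 − 0.31| = 1 − 0.31 = 0.69
(The value 0.69 < 1 shows this instance is not satisfied; fails in Ł∞ since a ⊗ a = max(0, 2a−1) ≠ a in general.)

0.69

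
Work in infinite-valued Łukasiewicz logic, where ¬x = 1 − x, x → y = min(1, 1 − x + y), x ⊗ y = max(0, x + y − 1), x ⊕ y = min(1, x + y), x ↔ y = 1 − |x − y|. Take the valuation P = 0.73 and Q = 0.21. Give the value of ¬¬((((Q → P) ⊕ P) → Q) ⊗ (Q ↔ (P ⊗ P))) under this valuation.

0.00

Q → P = min(1, 1 − 0.21 + 0.73) = min(1, 1.52) = 1.00
(Q → P) ⊕ P = min(1, 1.00 + 0.73) = min(1, 1.73) = 1.00
((Q → P) ⊕ P) → Q = min(1, 1 − 1.00 + 0.21) = min(1, 0.21) = 0.21
P ⊗ P = max(0, 0.73 + 0.73 − 1) = max(0, 0.46) = 0.46
Q ↔ (P ⊗ P) = 1 − |0.21 − 0.46| = 1 − 0.25 = 0.75
(((Q → P) ⊕ P) → Q) ⊗ (Q ↔ (P ⊗ P)) = max(0, 0.21 + 0.75 − 1) = max(0, -0.04) = 0.00
¬((((Q → P) ⊕ P) → Q) ⊗ (Q ↔ (P ⊗ P))) = 1 − 0.00 = 1.00
¬¬((((Q → P) ⊕ P) → Q) ⊗ (Q ↔ (P ⊗ P))) = 1 − 1.00 = 0.00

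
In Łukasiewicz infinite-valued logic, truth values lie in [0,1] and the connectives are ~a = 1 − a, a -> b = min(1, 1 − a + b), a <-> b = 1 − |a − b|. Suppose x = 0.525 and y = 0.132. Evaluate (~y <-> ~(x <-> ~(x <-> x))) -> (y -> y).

1.000

~y = 1 − 0.132 = 0.868
x <-> x = 1 − |0.525 − 0.525| = 1 − 0.000 = 1.000
~(x <-> x) = 1 − 1.000 = 0.000
x <-> ~(x <-> x) = 1 − |0.525 − 0.000| = 1 − 0.525 = 0.475
~(x <-> ~(x <-> x)) = 1 − 0.475 = 0.525
~y <-> ~(x <-> ~(x <-> x)) = 1 − |0.868 − 0.525| = 1 − 0.343 = 0.657
y -> y = min(1, 1 − 0.132 + 0.132) = min(1, 1.000) = 1.000
(~y <-> ~(x <-> ~(x <-> x))) -> (y -> y) = min(1, 1 − 0.657 + 1.000) = min(1, 1.343) = 1.000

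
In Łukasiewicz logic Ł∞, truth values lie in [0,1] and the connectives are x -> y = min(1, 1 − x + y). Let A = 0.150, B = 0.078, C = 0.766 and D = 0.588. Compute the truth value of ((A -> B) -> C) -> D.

0.750

A -> B = min(1, 1 − 0.150 + 0.078) = min(1, 0.928) = 0.928
(A -> B) -> C = min(1, 1 − 0.928 + 0.766) = min(1, 0.838) = 0.838
((A -> B) -> C) -> D = min(1, 1 − 0.838 + 0.588) = min(1, 0.750) = 0.750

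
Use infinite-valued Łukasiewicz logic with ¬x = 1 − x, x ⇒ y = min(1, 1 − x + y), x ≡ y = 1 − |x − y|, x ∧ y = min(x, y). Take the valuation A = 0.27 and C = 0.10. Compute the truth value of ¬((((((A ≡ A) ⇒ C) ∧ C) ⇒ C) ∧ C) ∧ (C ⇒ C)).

0.90

A ≡ A = 1 − |0.27 − 0.27| = 1 − 0.00 = 1.00
(A ≡ A) ⇒ C = min(1, 1 − 1.00 + 0.10) = min(1, 0.10) = 0.10
((A ≡ A) ⇒ C) ∧ C = min(0.10, 0.10) = 0.10
(((A ≡ A) ⇒ C) ∧ C) ⇒ C = min(1, 1 − 0.10 + 0.10) = min(1, 1.00) = 1.00
((((A ≡ A) ⇒ C) ∧ C) ⇒ C) ∧ C = min(1.00, 0.10) = 0.10
C ⇒ C = min(1, 1 − 0.10 + 0.10) = min(1, 1.00) = 1.00
(((((A ≡ A) ⇒ C) ∧ C) ⇒ C) ∧ C) ∧ (C ⇒ C) = min(0.10, 1.00) = 0.10
¬((((((A ≡ A) ⇒ C) ∧ C) ⇒ C) ∧ C) ∧ (C ⇒ C)) = 1 − 0.10 = 0.90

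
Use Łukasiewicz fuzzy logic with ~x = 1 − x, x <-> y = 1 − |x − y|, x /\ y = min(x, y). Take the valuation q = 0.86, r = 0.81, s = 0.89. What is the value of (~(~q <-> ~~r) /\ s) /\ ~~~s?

0.11

~q = 1 − 0.86 = 0.14
~r = 1 − 0.81 = 0.19
~~r = 1 − 0.19 = 0.81
~q <-> ~~r = 1 − |0.14 − 0.81| = 1 − 0.67 = 0.33
~(~q <-> ~~r) = 1 − 0.33 = 0.67
~(~q <-> ~~r) /\ s = min(0.67, 0.89) = 0.67
~s = 1 − 0.89 = 0.11
~~s = 1 − 0.11 = 0.89
~~~s = 1 − 0.89 = 0.11
(~(~q <-> ~~r) /\ s) /\ ~~~s = min(0.67, 0.11) = 0.11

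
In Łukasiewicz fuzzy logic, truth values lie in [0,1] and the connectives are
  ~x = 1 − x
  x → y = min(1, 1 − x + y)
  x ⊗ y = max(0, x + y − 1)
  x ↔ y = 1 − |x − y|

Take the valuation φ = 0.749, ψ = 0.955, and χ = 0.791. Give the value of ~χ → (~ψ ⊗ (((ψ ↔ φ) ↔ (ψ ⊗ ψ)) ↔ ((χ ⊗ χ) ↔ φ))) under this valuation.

0.791

~χ = 1 − 0.791 = 0.209
~ψ = 1 − 0.955 = 0.045
ψ ↔ φ = 1 − |0.955 − 0.749| = 1 − 0.206 = 0.794
ψ ⊗ ψ = max(0, 0.955 + 0.955 − 1) = max(0, 0.910) = 0.910
(ψ ↔ φ) ↔ (ψ ⊗ ψ) = 1 − |0.794 − 0.910| = 1 − 0.116 = 0.884
χ ⊗ χ = max(0, 0.791 + 0.791 − 1) = max(0, 0.582) = 0.582
(χ ⊗ χ) ↔ φ = 1 − |0.582 − 0.749| = 1 − 0.167 = 0.833
((ψ ↔ φ) ↔ (ψ ⊗ ψ)) ↔ ((χ ⊗ χ) ↔ φ) = 1 − |0.884 − 0.833| = 1 − 0.051 = 0.949
~ψ ⊗ (((ψ ↔ φ) ↔ (ψ ⊗ ψ)) ↔ ((χ ⊗ χ) ↔ φ)) = max(0, 0.045 + 0.949 − 1) = max(0, -0.006) = 0.000
~χ → (~ψ ⊗ (((ψ ↔ φ) ↔ (ψ ⊗ ψ)) ↔ ((χ ⊗ χ) ↔ φ))) = min(1, 1 − 0.209 + 0.000) = min(1, 0.791) = 0.791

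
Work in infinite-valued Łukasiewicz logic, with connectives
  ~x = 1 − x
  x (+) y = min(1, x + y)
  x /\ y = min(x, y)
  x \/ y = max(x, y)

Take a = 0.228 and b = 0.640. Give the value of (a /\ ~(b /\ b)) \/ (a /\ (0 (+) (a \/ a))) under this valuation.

b /\ b = min(0.640, 0.640) = 0.640
~(b /\ b) = 1 − 0.640 = 0.360
a /\ ~(b /\ b) = min(0.228, 0.360) = 0.228
a \/ a = max(0.228, 0.228) = 0.228
0 (+) (a \/ a) = min(1, 0.000 + 0.228) = min(1, 0.228) = 0.228
a /\ (0 (+) (a \/ a)) = min(0.228, 0.228) = 0.228
(a /\ ~(b /\ b)) \/ (a /\ (0 (+) (a \/ a))) = max(0.228, 0.228) = 0.228

0.228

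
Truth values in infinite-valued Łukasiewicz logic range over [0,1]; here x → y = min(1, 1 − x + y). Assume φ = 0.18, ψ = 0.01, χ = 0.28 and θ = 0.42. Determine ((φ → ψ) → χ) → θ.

0.97

φ → ψ = min(1, 1 − 0.18 + 0.01) = min(1, 0.83) = 0.83
(φ → ψ) → χ = min(1, 1 − 0.83 + 0.28) = min(1, 0.45) = 0.45
((φ → ψ) → χ) → θ = min(1, 1 − 0.45 + 0.42) = min(1, 0.97) = 0.97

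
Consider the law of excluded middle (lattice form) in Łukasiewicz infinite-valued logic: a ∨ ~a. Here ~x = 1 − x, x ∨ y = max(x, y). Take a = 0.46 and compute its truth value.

0.54

~a = 1 − 0.46 = 0.54
a ∨ ~a = max(0.46, 0.54) = 0.54
(The value 0.54 < 1 shows this instance is not satisfied; not a Ł∞-tautology — its value is max(a, 1−a).)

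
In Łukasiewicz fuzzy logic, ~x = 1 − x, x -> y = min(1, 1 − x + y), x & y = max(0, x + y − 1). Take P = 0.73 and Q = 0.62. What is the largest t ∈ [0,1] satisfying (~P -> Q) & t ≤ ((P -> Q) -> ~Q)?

~P = 1 − 0.73 = 0.27
~P -> Q = min(1, 1 − 0.27 + 0.62) = min(1, 1.35) = 1.00
So the left factor is ~P -> Q = 1.00.
P -> Q = min(1, 1 − 0.73 + 0.62) = min(1, 0.89) = 0.89
~Q = 1 − 0.62 = 0.38
(P -> Q) -> ~Q = min(1, 1 − 0.89 + 0.38) = min(1, 0.49) = 0.49
So the right-hand bound is (P -> Q) -> ~Q = 0.49.
The residuum of the Łukasiewicz t-norm gives the supremum: min(1, 1 − 1.00 + 0.49).
1 − 1.00 + 0.49 = 0.49, so t = min(1, 0.49) = 0.49.
Check: 1.00 & 0.49 = max(0, 0.49) = 0.49 ≤ 0.49.

0.49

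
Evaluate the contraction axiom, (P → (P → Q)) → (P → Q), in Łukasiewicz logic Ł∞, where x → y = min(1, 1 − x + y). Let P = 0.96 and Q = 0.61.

P → Q = min(1, 1 − 0.96 + 0.61) = min(1, 0.65) = 0.65
P → (P → Q) = min(1, 1 − 0.96 + 0.65) = min(1, 0.69) = 0.69
(P → (P → Q)) → (P → Q) = min(1, 1 − 0.69 + 0.65) = min(1, 0.96) = 0.96
(The value 0.96 < 1 shows this instance is not satisfied; fails in Ł∞ (the t-norm is not idempotent).)

0.96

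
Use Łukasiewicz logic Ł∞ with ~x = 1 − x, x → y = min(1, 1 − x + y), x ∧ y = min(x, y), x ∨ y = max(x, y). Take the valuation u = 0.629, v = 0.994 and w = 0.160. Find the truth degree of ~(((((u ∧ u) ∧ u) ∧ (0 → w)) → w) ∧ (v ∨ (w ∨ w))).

u ∧ u = min(0.629, 0.629) = 0.629
(u ∧ u) ∧ u = min(0.629, 0.629) = 0.629
0 → w = min(1, 1 − 0.000 + 0.160) = min(1, 1.160) = 1.000
((u ∧ u) ∧ u) ∧ (0 → w) = min(0.629, 1.000) = 0.629
(((u ∧ u) ∧ u) ∧ (0 → w)) → w = min(1, 1 − 0.629 + 0.160) = min(1, 0.531) = 0.531
w ∨ w = max(0.160, 0.160) = 0.160
v ∨ (w ∨ w) = max(0.994, 0.160) = 0.994
((((u ∧ u) ∧ u) ∧ (0 → w)) → w) ∧ (v ∨ (w ∨ w)) = min(0.531, 0.994) = 0.531
~(((((u ∧ u) ∧ u) ∧ (0 → w)) → w) ∧ (v ∨ (w ∨ w))) = 1 − 0.531 = 0.469

0.469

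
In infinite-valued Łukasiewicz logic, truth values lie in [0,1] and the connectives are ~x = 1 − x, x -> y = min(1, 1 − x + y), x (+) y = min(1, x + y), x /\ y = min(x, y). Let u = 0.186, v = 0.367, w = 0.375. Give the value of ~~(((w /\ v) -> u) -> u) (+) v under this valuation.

w /\ v = min(0.375, 0.367) = 0.367
(w /\ v) -> u = min(1, 1 − 0.367 + 0.186) = min(1, 0.819) = 0.819
((w /\ v) -> u) -> u = min(1, 1 − 0.819 + 0.186) = min(1, 0.367) = 0.367
~(((w /\ v) -> u) -> u) = 1 − 0.367 = 0.633
~~(((w /\ v) -> u) -> u) = 1 − 0.633 = 0.367
~~(((w /\ v) -> u) -> u) (+) v = min(1, 0.367 + 0.367) = min(1, 0.734) = 0.734

0.734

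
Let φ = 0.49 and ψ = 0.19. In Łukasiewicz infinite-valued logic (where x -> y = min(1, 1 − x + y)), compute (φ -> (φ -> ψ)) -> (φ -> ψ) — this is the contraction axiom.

0.70

φ -> ψ = min(1, 1 − 0.49 + 0.19) = min(1, 0.70) = 0.70
φ -> (φ -> ψ) = min(1, 1 − 0.49 + 0.70) = min(1, 1.21) = 1.00
(φ -> (φ -> ψ)) -> (φ -> ψ) = min(1, 1 − 1.00 + 0.70) = min(1, 0.70) = 0.70
(The value 0.70 < 1 shows this instance is not satisfied; fails in Ł∞ (the t-norm is not idempotent).)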